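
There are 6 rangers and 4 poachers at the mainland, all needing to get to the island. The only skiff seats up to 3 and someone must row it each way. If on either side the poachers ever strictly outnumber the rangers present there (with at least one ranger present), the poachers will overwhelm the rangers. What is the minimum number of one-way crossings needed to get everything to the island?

9

Counting alone: each trip to the island takes at most 3 across and each return brings at least 1 back, so after t trips out (and t−1 returns) at most 3t − (t−1) of the 10 are across; that first reaches 10 at t = 5, so at least 9 crossings are needed.
The plan below uses exactly 9 crossings, so it is optimal:
1. 2 poachers → the island.  (the mainland: 6R 2P; the island: 0R 2P)
2. 1 poacher ← the mainland.  (the mainland: 6R 3P; the island: 0R 1P)
3. 3 poachers → the island.  (the mainland: 6R 0P; the island: 0R 4P)
4. 1 poacher ← the mainland.  (the mainland: 6R 1P; the island: 0R 3P)
5. 3 rangers → the island.  (the mainland: 3R 1P; the island: 3R 3P)
6. 1 poacher ← the mainland.  (the mainland: 3R 2P; the island: 3R 2P)
7. 1 ranger and 2 poachers → the island.  (the mainland: 2R 0P; the island: 4R 4P)
8. 1 poacher ← the mainland.  (the mainland: 2R 1P; the island: 4R 3P)
9. 2 rangers and 1 poacher → the island.  (the mainland: 0R 0P; the island: 6R 4P)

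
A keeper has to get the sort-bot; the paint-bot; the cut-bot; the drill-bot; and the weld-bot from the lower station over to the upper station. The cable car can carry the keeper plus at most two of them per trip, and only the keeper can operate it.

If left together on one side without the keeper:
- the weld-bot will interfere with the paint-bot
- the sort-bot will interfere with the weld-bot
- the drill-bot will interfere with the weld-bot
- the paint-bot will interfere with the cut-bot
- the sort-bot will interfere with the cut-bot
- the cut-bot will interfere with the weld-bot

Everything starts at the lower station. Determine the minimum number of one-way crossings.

7

Counting alone: the keeper can take at most 2 across per trip to the upper station, so moving all 5 needs at least 3 loaded trips out, with a return between consecutive ones — at least 5 crossings.
The safety rule pushes this higher. Following every safe sequence of crossings, the most of the 5 that can be at the upper station as the cable car arrives there on crossing 5 is 4 — never all 5.
So no plan with fewer than 7 crossings exists, and this one achieves 7:
1. Keeper goes to the upper station with the cut-bot and the weld-bot.
2. Keeper goes back to the lower station with the cut-bot.
3. Keeper goes to the upper station with the paint-bot and the sort-bot.
4. Keeper goes back to the lower station with the weld-bot.
5. Keeper goes to the upper station with the cut-bot and the drill-bot.
6. Keeper goes back to the lower station with the cut-bot.
7. Keeper goes to the upper station with the cut-bot and the weld-bot.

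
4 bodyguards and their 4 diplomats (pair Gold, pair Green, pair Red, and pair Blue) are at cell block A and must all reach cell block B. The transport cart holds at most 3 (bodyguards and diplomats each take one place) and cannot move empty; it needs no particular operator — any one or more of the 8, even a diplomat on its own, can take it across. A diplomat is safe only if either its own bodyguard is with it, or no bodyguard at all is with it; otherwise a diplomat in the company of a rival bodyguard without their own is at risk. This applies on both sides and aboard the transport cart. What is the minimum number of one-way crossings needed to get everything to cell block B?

Counting alone: each trip to cell block B takes at most 3 across and each return brings at least 1 back, so after t trips out (and t−1 returns) at most 3t − (t−1) of the 8 are across; that first reaches 8 at t = 4, so at least 7 crossings are needed.
The safety rule pushes this higher. Following every safe sequence of crossings, the most of the 8 that can be at cell block B as the transport cart arrives there on crossing 7 is 7 — never all 8.
So no plan with fewer than 9 crossings exists, and this one achieves 9:
1. bodyguard Gold and diplomat Gold cross → cell block B.
2. bodyguard Gold crosses ← cell block A.
3. bodyguard Gold, bodyguard Green, and diplomat Green cross → cell block B.
4. bodyguard Gold and diplomat Gold cross ← cell block A.
5. bodyguard Blue, bodyguard Gold, and bodyguard Red cross → cell block B.
6. diplomat Green crosses ← cell block A.
7. diplomat Gold and diplomat Green cross → cell block B.
8. diplomat Gold crosses ← cell block A.
9. diplomat Blue, diplomat Gold, and diplomat Red cross → cell block B.

9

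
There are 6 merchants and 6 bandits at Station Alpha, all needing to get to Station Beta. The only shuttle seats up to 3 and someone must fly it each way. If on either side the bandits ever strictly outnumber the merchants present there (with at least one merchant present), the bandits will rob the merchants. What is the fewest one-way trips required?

Following every safe sequence of crossings from the start, the most of the 12 that can be at Station Beta as the shuttle arrives there on crossings 1, 3, 5 is 3, 5, 6 respectively; the best ever achieved is 6 of 12.
From crossing 7 on, no configuration arises that was not already reachable earlier: only 17 distinct safe configurations (who is on which side, and where the shuttle is) can ever be reached, none of them has everyone across, and every continuation just revisits them. They are: 0 merchants + 0 bandits across (shuttle back at the start); 0 merchants + 1 bandit across (shuttle there); 0 merchants + 1 bandit across (shuttle back at the start); 0 merchants + 2 bandits across (shuttle there); 0 merchants + 2 bandits across (shuttle back at the start); 0 merchants + 3 bandits across (shuttle there); 0 merchants + 3 bandits across (shuttle back at the start); 0 merchants + 4 bandits across (shuttle there); 0 merchants + 4 bandits across (shuttle back at the start); 0 merchants + 5 bandits across (shuttle there); 0 merchants + 5 bandits across (shuttle back at the start); 0 merchants + 6 bandits across (shuttle there); 1 merchant + 1 bandit across (shuttle there); 1 merchant + 1 bandit across (shuttle back at the start); 2 merchants + 2 bandits across (shuttle there); 2 merchants + 2 bandits across (shuttle back at the start); 3 merchants + 3 bandits across (shuttle there). So no valid plan exists.

impossible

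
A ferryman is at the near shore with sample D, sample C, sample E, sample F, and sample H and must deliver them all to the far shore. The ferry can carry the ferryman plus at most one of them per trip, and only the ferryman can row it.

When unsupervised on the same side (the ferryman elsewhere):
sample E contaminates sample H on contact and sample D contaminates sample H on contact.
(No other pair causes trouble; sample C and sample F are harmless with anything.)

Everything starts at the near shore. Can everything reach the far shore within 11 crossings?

Yes — this plan uses 11 crossings (≤ 11):
1. Ferryman goes to the far shore with sample H.
2. Ferryman goes back to the near shore alone.
3. Ferryman goes to the far shore with sample D.
4. Ferryman goes back to the near shore with sample H.
5. Ferryman goes to the far shore with sample E.
6. Ferryman goes back to the near shore alone.
7. Ferryman goes to the far shore with sample C.
8. Ferryman goes back to the near shore alone.
9. Ferryman goes to the far shore with sample F.
10. Ferryman goes back to the near shore alone.
11. Ferryman goes to the far shore with sample H.

Yes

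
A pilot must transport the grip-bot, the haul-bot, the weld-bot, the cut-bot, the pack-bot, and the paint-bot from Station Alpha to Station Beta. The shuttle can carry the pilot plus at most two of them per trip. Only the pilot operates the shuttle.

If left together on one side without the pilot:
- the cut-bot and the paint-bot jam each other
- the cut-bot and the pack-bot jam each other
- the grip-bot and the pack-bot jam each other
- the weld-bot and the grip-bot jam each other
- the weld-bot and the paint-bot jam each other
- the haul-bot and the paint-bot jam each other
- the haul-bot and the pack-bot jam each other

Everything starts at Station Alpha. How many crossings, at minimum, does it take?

impossible

Whatever the first load, the items left behind include a forbidden pair without the pilot. No opening move is safe, so no plan exists.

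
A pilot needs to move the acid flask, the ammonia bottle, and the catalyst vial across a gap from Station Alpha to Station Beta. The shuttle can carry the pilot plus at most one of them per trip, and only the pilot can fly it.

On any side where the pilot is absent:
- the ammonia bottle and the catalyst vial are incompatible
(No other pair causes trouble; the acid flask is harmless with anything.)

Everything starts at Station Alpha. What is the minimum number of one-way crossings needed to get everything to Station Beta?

Counting alone: the pilot can take at most 1 across per trip to Station Beta, so moving all 3 needs at least 3 loaded trips out, with a return between consecutive ones — at least 5 crossings.
The plan below uses exactly 5 crossings, so it is optimal:
1. Pilot goes to Station Beta with the ammonia bottle.
2. Pilot goes back to Station Alpha alone.
3. Pilot goes to Station Beta with the acid flask.
4. Pilot goes back to Station Alpha alone.
5. Pilot goes to Station Beta with the catalyst vial.

5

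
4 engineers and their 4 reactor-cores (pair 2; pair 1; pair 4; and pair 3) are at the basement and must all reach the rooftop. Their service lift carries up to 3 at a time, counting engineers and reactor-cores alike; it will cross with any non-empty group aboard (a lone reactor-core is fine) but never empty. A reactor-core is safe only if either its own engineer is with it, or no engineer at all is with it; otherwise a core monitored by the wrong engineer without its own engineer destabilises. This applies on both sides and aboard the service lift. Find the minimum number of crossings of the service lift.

9

Counting alone: each trip to the rooftop takes at most 3 across and each return brings at least 1 back, so after t trips out (and t−1 returns) at most 3t − (t−1) of the 8 are across; that first reaches 8 at t = 4, so at least 7 crossings are needed.
The safety rule pushes this higher. Following every safe sequence of crossings, the most of the 8 that can be at the rooftop as the service lift arrives there on crossing 7 is 7 — never all 8.
So no plan with fewer than 9 crossings exists, and this one achieves 9:
1. engineer 2 and reactor-core 2 cross → the rooftop.
2. engineer 2 crosses ← the basement.
3. engineer 1, engineer 2, and reactor-core 1 cross → the rooftop.
4. engineer 2 and reactor-core 2 cross ← the basement.
5. engineer 2, engineer 3, and engineer 4 cross → the rooftop.
6. reactor-core 1 crosses ← the basement.
7. reactor-core 1 and reactor-core 2 cross → the rooftop.
8. reactor-core 2 crosses ← the basement.
9. reactor-core 2, reactor-core 3, and reactor-core 4 cross → the rooftop.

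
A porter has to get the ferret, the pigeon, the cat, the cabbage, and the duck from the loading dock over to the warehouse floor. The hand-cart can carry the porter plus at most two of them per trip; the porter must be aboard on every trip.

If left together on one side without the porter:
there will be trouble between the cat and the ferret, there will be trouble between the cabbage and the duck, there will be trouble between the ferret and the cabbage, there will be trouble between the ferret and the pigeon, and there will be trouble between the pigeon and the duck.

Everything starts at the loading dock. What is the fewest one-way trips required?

7

Counting alone: the porter can take at most 2 across per trip to the warehouse floor, so moving all 5 needs at least 3 loaded trips out, with a return between consecutive ones — at least 5 crossings.
The safety rule pushes this higher. Following every safe sequence of crossings, the most of the 5 that can be at the warehouse floor as the hand-cart arrives there on crossing 5 is 4 — never all 5.
So no plan with fewer than 7 crossings exists, and this one achieves 7:
1. Porter goes to the warehouse floor with the duck and the ferret.
2. Porter goes back to the loading dock alone.
3. Porter goes to the warehouse floor with the pigeon.
4. Porter goes back to the loading dock with the duck and the ferret.
5. Porter goes to the warehouse floor with the cabbage and the cat.
6. Porter goes back to the loading dock alone.
7. Porter goes to the warehouse floor with the duck and the ferret.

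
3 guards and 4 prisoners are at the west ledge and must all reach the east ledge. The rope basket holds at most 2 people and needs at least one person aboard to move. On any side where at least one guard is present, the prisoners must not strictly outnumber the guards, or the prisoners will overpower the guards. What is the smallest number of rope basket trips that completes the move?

impossible

The prisoners already outnumber the guards at the west ledge before anyone moves, so the starting position itself is disallowed.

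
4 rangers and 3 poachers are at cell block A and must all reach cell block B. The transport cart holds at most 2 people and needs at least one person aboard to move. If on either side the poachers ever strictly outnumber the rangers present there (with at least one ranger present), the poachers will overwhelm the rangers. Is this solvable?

Yes

1. 2 poachers → cell block B.  (cell block A: 4R 1P; cell block B: 0R 2P)
2. 1 poacher ← cell block A.  (cell block A: 4R 2P; cell block B: 0R 1P)
3. 2 poachers → cell block B.  (cell block A: 4R 0P; cell block B: 0R 3P)
4. 1 poacher ← cell block A.  (cell block A: 4R 1P; cell block B: 0R 2P)
5. 2 rangers → cell block B.  (cell block A: 2R 1P; cell block B: 2R 2P)
6. 1 poacher ← cell block A.  (cell block A: 2R 2P; cell block B: 2R 1P)
7. 1 ranger and 1 poacher → cell block B.  (cell block A: 1R 1P; cell block B: 3R 2P)
8. 1 ranger ← cell block A.  (cell block A: 2R 1P; cell block B: 2R 2P)
9. 1 ranger and 1 poacher → cell block B.  (cell block A: 1R 0P; cell block B: 3R 3P)
10. 1 poacher ← cell block A.  (cell block A: 1R 1P; cell block B: 3R 2P)
11. 1 ranger and 1 poacher → cell block B.  (cell block A: 0R 0P; cell block B: 4R 3P)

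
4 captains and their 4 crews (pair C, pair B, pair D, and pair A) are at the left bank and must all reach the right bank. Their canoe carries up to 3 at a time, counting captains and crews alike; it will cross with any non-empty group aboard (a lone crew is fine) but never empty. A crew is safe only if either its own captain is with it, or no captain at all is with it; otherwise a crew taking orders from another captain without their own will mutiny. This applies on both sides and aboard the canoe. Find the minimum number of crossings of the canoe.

Counting alone: each trip to the right bank takes at most 3 across and each return brings at least 1 back, so after t trips out (and t−1 returns) at most 3t − (t−1) of the 8 are across; that first reaches 8 at t = 4, so at least 7 crossings are needed.
The safety rule pushes this higher. Following every safe sequence of crossings, the most of the 8 that can be at the right bank as the canoe arrives there on crossing 7 is 7 — never all 8.
So no plan with fewer than 9 crossings exists, and this one achieves 9:
1. captain C and crew C cross → the right bank.
2. captain C crosses ← the left bank.
3. captain B, captain C, and crew B cross → the right bank.
4. captain C and crew C cross ← the left bank.
5. captain A, captain C, and captain D cross → the right bank.
6. crew B crosses ← the left bank.
7. crew B and crew C cross → the right bank.
8. crew C crosses ← the left bank.
9. crew A, crew C, and crew D cross → the right bank.

9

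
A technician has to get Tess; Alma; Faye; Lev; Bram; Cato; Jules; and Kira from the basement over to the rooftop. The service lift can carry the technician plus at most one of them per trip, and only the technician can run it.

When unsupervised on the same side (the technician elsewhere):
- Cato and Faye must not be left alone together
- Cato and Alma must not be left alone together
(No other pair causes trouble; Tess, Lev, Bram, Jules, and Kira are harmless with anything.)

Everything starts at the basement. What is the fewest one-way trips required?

Counting alone: the technician can take at most 1 across per trip to the rooftop, so moving all 8 needs at least 8 loaded trips out, with a return between consecutive ones — at least 15 crossings.
The safety rule pushes this higher. Following every safe sequence of crossings, the most of the 8 that can be at the rooftop as the service lift arrives there on crossing 15 is 7 — never all 8.
So no plan with fewer than 17 crossings exists, and this one achieves 17:
1. Technician goes to the rooftop with Cato.  [the basement: Alma, Bram, Faye, Jules, Kira, Lev, Tess | the rooftop: Cato]
2. Technician goes back to the basement alone.  [the basement: Alma, Bram, Faye, Jules, Kira, Lev, Tess | the rooftop: Cato]
3. Technician goes to the rooftop with Tess.  [the basement: Alma, Bram, Faye, Jules, Kira, Lev | the rooftop: Cato, Tess]
4. Technician goes back to the basement alone.  [the basement: Alma, Bram, Faye, Jules, Kira, Lev | the rooftop: Cato, Tess]
5. Technician goes to the rooftop with Alma.  [the basement: Bram, Faye, Jules, Kira, Lev | the rooftop: Alma, Cato, Tess]
6. Technician goes back to the basement with Cato.  [the basement: Bram, Cato, Faye, Jules, Kira, Lev | the rooftop: Alma, Tess]
7. Technician goes to the rooftop with Faye.  [the basement: Bram, Cato, Jules, Kira, Lev | the rooftop: Alma, Faye, Tess]
8. Technician goes back to the basement alone.  [the basement: Bram, Cato, Jules, Kira, Lev | the rooftop: Alma, Faye, Tess]
9. Technician goes to the rooftop with Lev.  [the basement: Bram, Cato, Jules, Kira | the rooftop: Alma, Faye, Lev, Tess]
10. Technician goes back to the basement alone.  [the basement: Bram, Cato, Jules, Kira | the rooftop: Alma, Faye, Lev, Tess]
11. Technician goes to the rooftop with Bram.  [the basement: Cato, Jules, Kira | the rooftop: Alma, Bram, Faye, Lev, Tess]
12. Technician goes back to the basement alone.  [the basement: Cato, Jules, Kira | the rooftop: Alma, Bram, Faye, Lev, Tess]
13. Technician goes to the rooftop with Jules.  [the basement: Cato, Kira | the rooftop: Alma, Bram, Faye, Jules, Lev, Tess]
14. Technician goes back to the basement alone.  [the basement: Cato, Kira | the rooftop: Alma, Bram, Faye, Jules, Lev, Tess]
15. Technician goes to the rooftop with Kira.  [the basement: Cato | the rooftop: Alma, Bram, Faye, Jules, Kira, Lev, Tess]
16. Technician goes back to the basement alone.  [the basement: Cato | the rooftop: Alma, Bram, Faye, Jules, Kira, Lev, Tess]
17. Technician goes to the rooftop with Cato.  [the basement: — | the rooftop: Alma, Bram, Cato, Faye, Jules, Kira, Lev, Tess]

17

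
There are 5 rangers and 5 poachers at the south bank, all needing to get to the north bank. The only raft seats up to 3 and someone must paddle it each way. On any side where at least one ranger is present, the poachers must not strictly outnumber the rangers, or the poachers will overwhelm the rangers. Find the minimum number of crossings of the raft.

11

Counting alone: each trip to the north bank takes at most 3 across and each return brings at least 1 back, so after t trips out (and t−1 returns) at most 3t − (t−1) of the 10 are across; that first reaches 10 at t = 5, so at least 9 crossings are needed.
The safety rule pushes this higher. Following every safe sequence of crossings, the most of the 10 that can be at the north bank as the raft arrives there on crossing 9 is 9 — never all 10.
So no plan with fewer than 11 crossings exists, and this one achieves 11:
1. 2 poachers → the north bank.  (the south bank: 5R 3P; the north bank: 0R 2P)
2. 1 poacher ← the south bank.  (the south bank: 5R 4P; the north bank: 0R 1P)
3. 3 poachers → the north bank.  (the south bank: 5R 1P; the north bank: 0R 4P)
4. 1 poacher ← the south bank.  (the south bank: 5R 2P; the north bank: 0R 3P)
5. 3 rangers → the north bank.  (the south bank: 2R 2P; the north bank: 3R 3P)
6. 1 ranger and 1 poacher ← the south bank.  (the south bank: 3R 3P; the north bank: 2R 2P)
7. 3 rangers → the north bank.  (the south bank: 0R 3P; the north bank: 5R 2P)
8. 1 poacher ← the south bank.  (the south bank: 0R 4P; the north bank: 5R 1P)
9. 2 poachers → the north bank.  (the south bank: 0R 2P; the north bank: 5R 3P)
10. 1 poacher ← the south bank.  (the south bank: 0R 3P; the north bank: 5R 2P)
11. 3 poachers → the north bank.  (the south bank: 0R 0P; the north bank: 5R 5P)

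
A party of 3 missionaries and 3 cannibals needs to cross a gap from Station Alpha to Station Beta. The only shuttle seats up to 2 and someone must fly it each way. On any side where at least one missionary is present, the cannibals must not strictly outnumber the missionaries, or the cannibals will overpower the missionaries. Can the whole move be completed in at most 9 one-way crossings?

Counting alone: each trip to Station Beta takes at most 2 across and each return brings at least 1 back, so after t trips out (and t−1 returns) at most 2t − (t−1) of the 6 are across; that first reaches 6 at t = 5, so at least 9 crossings are needed.
The safety rule pushes this higher. Following every safe sequence of crossings, the most of the 6 that can be at Station Beta as the shuttle arrives there on crossing 9 is 5 — never all 6.
So the move cannot be finished within 9 crossings. (The shortest complete plan takes 11:)
1. 2 cannibals → Station Beta.  (Station Alpha: 3M 1C; Station Beta: 0M 2C)
2. 1 cannibal ← Station Alpha.  (Station Alpha: 3M 2C; Station Beta: 0M 1C)
3. 2 cannibals → Station Beta.  (Station Alpha: 3M 0C; Station Beta: 0M 3C)
4. 1 cannibal ← Station Alpha.  (Station Alpha: 3M 1C; Station Beta: 0M 2C)
5. 2 missionaries → Station Beta.  (Station Alpha: 1M 1C; Station Beta: 2M 2C)
6. 1 missionary and 1 cannibal ← Station Alpha.  (Station Alpha: 2M 2C; Station Beta: 1M 1C)
7. 2 missionaries → Station Beta.  (Station Alpha: 0M 2C; Station Beta: 3M 1C)
8. 1 cannibal ← Station Alpha.  (Station Alpha: 0M 3C; Station Beta: 3M 0C)
9. 2 cannibals → Station Beta.  (Station Alpha: 0M 1C; Station Beta: 3M 2C)
10. 1 cannibal ← Station Alpha.  (Station Alpha: 0M 2C; Station Beta: 3M 1C)
11. 2 cannibals → Station Beta.  (Station Alpha: 0M 0C; Station Beta: 3M 3C)

No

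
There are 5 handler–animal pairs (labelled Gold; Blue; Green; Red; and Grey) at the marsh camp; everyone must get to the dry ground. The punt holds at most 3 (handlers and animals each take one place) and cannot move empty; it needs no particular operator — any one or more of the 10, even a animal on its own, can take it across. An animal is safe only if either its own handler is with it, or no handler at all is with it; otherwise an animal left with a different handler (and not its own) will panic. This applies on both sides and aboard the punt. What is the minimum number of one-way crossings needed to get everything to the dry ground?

Counting alone: each trip to the dry ground takes at most 3 across and each return brings at least 1 back, so after t trips out (and t−1 returns) at most 3t − (t−1) of the 10 are across; that first reaches 10 at t = 5, so at least 9 crossings are needed.
The safety rule pushes this higher. Following every safe sequence of crossings, the most of the 10 that can be at the dry ground as the punt arrives there on crossing 9 is 9 — never all 10.
So no plan with fewer than 11 crossings exists, and this one achieves 11:
1. animal Gold and handler Gold cross → the dry ground.
2. handler Gold crosses ← the marsh camp.
3. animal Blue, animal Green, and animal Red cross → the dry ground.
4. animal Gold crosses ← the marsh camp.
5. handler Blue, handler Green, and handler Red cross → the dry ground.
6. animal Blue and handler Blue cross ← the marsh camp.
7. handler Blue, handler Gold, and handler Grey cross → the dry ground.
8. animal Green crosses ← the marsh camp.
9. animal Blue and animal Gold cross → the dry ground.
10. animal Gold crosses ← the marsh camp.
11. animal Gold, animal Green, and animal Grey cross → the dry ground.

11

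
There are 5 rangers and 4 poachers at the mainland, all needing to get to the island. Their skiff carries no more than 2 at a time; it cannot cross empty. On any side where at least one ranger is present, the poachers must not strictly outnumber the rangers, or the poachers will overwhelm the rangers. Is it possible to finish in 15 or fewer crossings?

Yes — this plan uses 15 crossings (≤ 15):
1. 2 poachers → the island.  (the mainland: 5R 2P; the island: 0R 2P)
2. 1 poacher ← the mainland.  (the mainland: 5R 3P; the island: 0R 1P)
3. 2 poachers → the island.  (the mainland: 5R 1P; the island: 0R 3P)
4. 1 poacher ← the mainland.  (the mainland: 5R 2P; the island: 0R 2P)
5. 2 rangers → the island.  (the mainland: 3R 2P; the island: 2R 2P)
6. 1 poacher ← the mainland.  (the mainland: 3R 3P; the island: 2R 1P)
7. 1 ranger and 1 poacher → the island.  (the mainland: 2R 2P; the island: 3R 2P)
8. 1 ranger ← the mainland.  (the mainland: 3R 2P; the island: 2R 2P)
9. 1 ranger and 1 poacher → the island.  (the mainland: 2R 1P; the island: 3R 3P)
10. 1 poacher ← the mainland.  (the mainland: 2R 2P; the island: 3R 2P)
11. 1 ranger and 1 poacher → the island.  (the mainland: 1R 1P; the island: 4R 3P)
12. 1 ranger ← the mainland.  (the mainland: 2R 1P; the island: 3R 3P)
13. 1 ranger and 1 poacher → the island.  (the mainland: 1R 0P; the island: 4R 4P)
14. 1 poacher ← the mainland.  (the mainland: 1R 1P; the island: 4R 3P)
15. 1 ranger and 1 poacher → the island.  (the mainland: 0R 0P; the island: 5R 4P)

Yes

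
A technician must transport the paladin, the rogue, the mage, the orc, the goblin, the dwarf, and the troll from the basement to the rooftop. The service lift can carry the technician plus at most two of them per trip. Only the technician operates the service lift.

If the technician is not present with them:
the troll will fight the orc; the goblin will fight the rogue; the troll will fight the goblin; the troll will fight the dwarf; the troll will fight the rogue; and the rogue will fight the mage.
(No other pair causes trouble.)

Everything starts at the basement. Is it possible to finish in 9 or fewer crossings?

No

Counting alone: the technician can take at most 2 across per trip to the rooftop, so moving all 7 needs at least 4 loaded trips out, with a return between consecutive ones — at least 7 crossings.
The safety rule pushes this higher. Following every safe sequence of crossings, the most of the 7 that can be at the rooftop as the service lift arrives there on crossings 7, 9 is 5, 6 respectively — never all 7.
So the move cannot be finished within 9 crossings. (The shortest complete plan takes 11:)
1. Technician goes to the rooftop with the rogue and the troll.  [the basement: the dwarf, the goblin, the mage, the orc, the paladin | the rooftop: the rogue, the troll]
2. Technician goes back to the basement with the rogue.  [the basement: the dwarf, the goblin, the mage, the orc, the paladin, the rogue | the rooftop: the troll]
3. Technician goes to the rooftop with the paladin and the rogue.  [the basement: the dwarf, the goblin, the mage, the orc | the rooftop: the paladin, the rogue, the troll]
4. Technician goes back to the basement with the rogue.  [the basement: the dwarf, the goblin, the mage, the orc, the rogue | the rooftop: the paladin, the troll]
5. Technician goes to the rooftop with the mage and the rogue.  [the basement: the dwarf, the goblin, the orc | the rooftop: the mage, the paladin, the rogue, the troll]
6. Technician goes back to the basement with the rogue.  [the basement: the dwarf, the goblin, the orc, the rogue | the rooftop: the mage, the paladin, the troll]
7. Technician goes to the rooftop with the goblin and the orc.  [the basement: the dwarf, the rogue | the rooftop: the goblin, the mage, the orc, the paladin, the troll]
8. Technician goes back to the basement with the troll.  [the basement: the dwarf, the rogue, the troll | the rooftop: the goblin, the mage, the orc, the paladin]
9. Technician goes to the rooftop with the dwarf and the rogue.  [the basement: the troll | the rooftop: the dwarf, the goblin, the mage, the orc, the paladin, the rogue]
10. Technician goes back to the basement with the rogue.  [the basement: the rogue, the troll | the rooftop: the dwarf, the goblin, the mage, the orc, the paladin]
11. Technician goes to the rooftop with the rogue and the troll.  [the basement: — | the rooftop: the dwarf, the goblin, the mage, the orc, the paladin, the rogue, the troll]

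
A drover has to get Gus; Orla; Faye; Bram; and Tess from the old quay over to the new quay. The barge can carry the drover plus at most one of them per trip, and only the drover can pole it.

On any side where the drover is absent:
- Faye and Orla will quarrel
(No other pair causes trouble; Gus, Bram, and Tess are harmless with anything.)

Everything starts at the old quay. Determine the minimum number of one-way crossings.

9

Counting alone: the drover can take at most 1 across per trip to the new quay, so moving all 5 needs at least 5 loaded trips out, with a return between consecutive ones — at least 9 crossings.
The plan below uses exactly 9 crossings, so it is optimal:
1. Drover goes to the new quay with Orla.  [the old quay: Bram, Faye, Gus, Tess | the new quay: Orla]
2. Drover goes back to the old quay alone.  [the old quay: Bram, Faye, Gus, Tess | the new quay: Orla]
3. Drover goes to the new quay with Gus.  [the old quay: Bram, Faye, Tess | the new quay: Gus, Orla]
4. Drover goes back to the old quay alone.  [the old quay: Bram, Faye, Tess | the new quay: Gus, Orla]
5. Drover goes to the new quay with Bram.  [the old quay: Faye, Tess | the new quay: Bram, Gus, Orla]
6. Drover goes back to the old quay alone.  [the old quay: Faye, Tess | the new quay: Bram, Gus, Orla]
7. Drover goes to the new quay with Tess.  [the old quay: Faye | the new quay: Bram, Gus, Orla, Tess]
8. Drover goes back to the old quay alone.  [the old quay: Faye | the new quay: Bram, Gus, Orla, Tess]
9. Drover goes to the new quay with Faye.  [the old quay: — | the new quay: Bram, Faye, Gus, Orla, Tess]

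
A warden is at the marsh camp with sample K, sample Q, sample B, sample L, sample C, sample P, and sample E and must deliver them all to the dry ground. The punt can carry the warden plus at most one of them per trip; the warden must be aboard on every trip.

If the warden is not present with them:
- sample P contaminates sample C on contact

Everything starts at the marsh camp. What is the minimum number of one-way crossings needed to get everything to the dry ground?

Counting alone: the warden can take at most 1 across per trip to the dry ground, so moving all 7 needs at least 7 loaded trips out, with a return between consecutive ones — at least 13 crossings.
The plan below uses exactly 13 crossings, so it is optimal:
1. Warden goes to the dry ground with sample C.  [the marsh camp: sample B, sample E, sample K, sample L, sample P, sample Q | the dry ground: sample C]
2. Warden goes back to the marsh camp alone.  [the marsh camp: sample B, sample E, sample K, sample L, sample P, sample Q | the dry ground: sample C]
3. Warden goes to the dry ground with sample K.  [the marsh camp: sample B, sample E, sample L, sample P, sample Q | the dry ground: sample C, sample K]
4. Warden goes back to the marsh camp alone.  [the marsh camp: sample B, sample E, sample L, sample P, sample Q | the dry ground: sample C, sample K]
5. Warden goes to the dry ground with sample Q.  [the marsh camp: sample B, sample E, sample L, sample P | the dry ground: sample C, sample K, sample Q]
6. Warden goes back to the marsh camp alone.  [the marsh camp: sample B, sample E, sample L, sample P | the dry ground: sample C, sample K, sample Q]
7. Warden goes to the dry ground with sample B.  [the marsh camp: sample E, sample L, sample P | the dry ground: sample B, sample C, sample K, sample Q]
8. Warden goes back to the marsh camp alone.  [the marsh camp: sample E, sample L, sample P | the dry ground: sample B, sample C, sample K, sample Q]
9. Warden goes to the dry ground with sample L.  [the marsh camp: sample E, sample P | the dry ground: sample B, sample C, sample K, sample L, sample Q]
10. Warden goes back to the marsh camp alone.  [the marsh camp: sample E, sample P | the dry ground: sample B, sample C, sample K, sample L, sample Q]
11. Warden goes to the dry ground with sample E.  [the marsh camp: sample P | the dry ground: sample B, sample C, sample E, sample K, sample L, sample Q]
12. Warden goes back to the marsh camp alone.  [the marsh camp: sample P | the dry ground: sample B, sample C, sample E, sample K, sample L, sample Q]
13. Warden goes to the dry ground with sample P.  [the marsh camp: — | the dry ground: sample B, sample C, sample E, sample K, sample L, sample P, sample Q]

13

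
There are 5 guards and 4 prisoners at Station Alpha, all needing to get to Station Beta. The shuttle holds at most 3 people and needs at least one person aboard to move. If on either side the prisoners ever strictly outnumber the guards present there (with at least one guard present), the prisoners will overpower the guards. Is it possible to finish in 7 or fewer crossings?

Yes

Yes — this plan uses 7 crossings (≤ 7):
1. 3 prisoners → Station Beta.  (Station Alpha: 5G 1P; Station Beta: 0G 3P)
2. 1 prisoner ← Station Alpha.  (Station Alpha: 5G 2P; Station Beta: 0G 2P)
3. 3 guards → Station Beta.  (Station Alpha: 2G 2P; Station Beta: 3G 2P)
4. 1 guard ← Station Alpha.  (Station Alpha: 3G 2P; Station Beta: 2G 2P)
5. 2 guards and 1 prisoner → Station Beta.  (Station Alpha: 1G 1P; Station Beta: 4G 3P)
6. 1 guard ← Station Alpha.  (Station Alpha: 2G 1P; Station Beta: 3G 3P)
7. 2 guards and 1 prisoner → Station Beta.  (Station Alpha: 0G 0P; Station Beta: 5G 4P)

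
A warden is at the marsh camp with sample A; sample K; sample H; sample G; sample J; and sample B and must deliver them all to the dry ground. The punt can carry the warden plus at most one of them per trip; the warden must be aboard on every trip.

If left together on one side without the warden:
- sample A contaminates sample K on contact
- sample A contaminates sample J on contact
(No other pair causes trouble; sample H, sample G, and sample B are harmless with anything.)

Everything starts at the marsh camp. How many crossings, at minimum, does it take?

13

Counting alone: the warden can take at most 1 across per trip to the dry ground, so moving all 6 needs at least 6 loaded trips out, with a return between consecutive ones — at least 11 crossings.
The safety rule pushes this higher. Following every safe sequence of crossings, the most of the 6 that can be at the dry ground as the punt arrives there on crossing 11 is 5 — never all 6.
So no plan with fewer than 13 crossings exists, and this one achieves 13:
1. Warden goes to the dry ground with sample A.  [the marsh camp: sample B, sample G, sample H, sample J, sample K | the dry ground: sample A]
2. Warden goes back to the marsh camp alone.  [the marsh camp: sample B, sample G, sample H, sample J, sample K | the dry ground: sample A]
3. Warden goes to the dry ground with sample K.  [the marsh camp: sample B, sample G, sample H, sample J | the dry ground: sample A, sample K]
4. Warden goes back to the marsh camp with sample A.  [the marsh camp: sample A, sample B, sample G, sample H, sample J | the dry ground: sample K]
5. Warden goes to the dry ground with sample J.  [the marsh camp: sample A, sample B, sample G, sample H | the dry ground: sample J, sample K]
6. Warden goes back to the marsh camp alone.  [the marsh camp: sample A, sample B, sample G, sample H | the dry ground: sample J, sample K]
7. Warden goes to the dry ground with sample H.  [the marsh camp: sample A, sample B, sample G | the dry ground: sample H, sample J, sample K]
8. Warden goes back to the marsh camp alone.  [the marsh camp: sample A, sample B, sample G | the dry ground: sample H, sample J, sample K]
9. Warden goes to the dry ground with sample G.  [the marsh camp: sample A, sample B | the dry ground: sample G, sample H, sample J, sample K]
10. Warden goes back to the marsh camp alone.  [the marsh camp: sample A, sample B | the dry ground: sample G, sample H, sample J, sample K]
11. Warden goes to the dry ground with sample B.  [the marsh camp: sample A | the dry ground: sample B, sample G, sample H, sample J, sample K]
12. Warden goes back to the marsh camp alone.  [the marsh camp: sample A | the dry ground: sample B, sample G, sample H, sample J, sample K]
13. Warden goes to the dry ground with sample A.  [the marsh camp: — | the dry ground: sample A, sample B, sample G, sample H, sample J, sample K]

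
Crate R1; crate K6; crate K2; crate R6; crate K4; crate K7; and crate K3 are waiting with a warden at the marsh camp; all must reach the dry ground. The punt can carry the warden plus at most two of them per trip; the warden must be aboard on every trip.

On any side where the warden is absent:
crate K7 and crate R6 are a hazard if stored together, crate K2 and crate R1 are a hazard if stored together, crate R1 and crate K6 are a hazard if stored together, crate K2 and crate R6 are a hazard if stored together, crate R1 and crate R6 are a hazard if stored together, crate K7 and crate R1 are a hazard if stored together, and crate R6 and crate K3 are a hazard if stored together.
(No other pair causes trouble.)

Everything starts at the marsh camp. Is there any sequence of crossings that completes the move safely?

1. Warden goes to the dry ground with crate R1 and crate R6.
2. Warden goes back to the marsh camp with crate R1.
3. Warden goes to the dry ground with crate K6 and crate R1.
4. Warden goes back to the marsh camp with crate R1.
5. Warden goes to the dry ground with crate K4 and crate R1.
6. Warden goes back to the marsh camp with crate R1.
7. Warden goes to the dry ground with crate K2 and crate K7.
8. Warden goes back to the marsh camp with crate R6.
9. Warden goes to the dry ground with crate K3 and crate R1.
10. Warden goes back to the marsh camp with crate R1.
11. Warden goes to the dry ground with crate R1 and crate R6.

Yes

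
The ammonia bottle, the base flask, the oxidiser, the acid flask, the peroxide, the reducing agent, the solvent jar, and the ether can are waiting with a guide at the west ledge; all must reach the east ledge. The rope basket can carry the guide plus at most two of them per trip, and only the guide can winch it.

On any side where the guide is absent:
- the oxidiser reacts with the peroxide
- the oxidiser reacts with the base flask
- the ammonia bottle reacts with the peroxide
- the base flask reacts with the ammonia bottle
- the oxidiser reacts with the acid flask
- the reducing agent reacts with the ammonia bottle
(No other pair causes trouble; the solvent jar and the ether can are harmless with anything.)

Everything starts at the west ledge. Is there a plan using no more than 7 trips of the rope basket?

No

Counting alone: the guide can take at most 2 across per trip to the east ledge, so moving all 8 needs at least 4 loaded trips out, with a return between consecutive ones — at least 7 crossings.
The safety rule pushes this higher. Following every safe sequence of crossings, the most of the 8 that can be at the east ledge as the rope basket arrives there on crossing 7 is 6 — never all 8.
So the move cannot be finished within 7 crossings. (The shortest complete plan takes 9:)
1. Guide goes to the east ledge with the ammonia bottle and the oxidiser.
2. Guide goes back to the west ledge alone.
3. Guide goes to the east ledge with the acid flask and the base flask.
4. Guide goes back to the west ledge with the ammonia bottle and the oxidiser.
5. Guide goes to the east ledge with the peroxide and the reducing agent.
6. Guide goes back to the west ledge alone.
7. Guide goes to the east ledge with the ether can and the solvent jar.
8. Guide goes back to the west ledge alone.
9. Guide goes to the east ledge with the ammonia bottle and the oxidiser.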